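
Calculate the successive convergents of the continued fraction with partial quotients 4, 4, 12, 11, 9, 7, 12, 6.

Using the convergent recurrence p_i = a_i*p_{i-1} + p_{i-2}, q_i = a_i*q_{i-1} + q_{i-2} with p_{-2}=0, p_{-1}=1, q_{-2}=1, q_{-1}=0:
  i=0: a_0=4, p_0 = 4*1 + 0 = 4, q_0 = 4*0 + 1 = 1.
  i=1: a_1=4, p_1 = 4*4 + 1 = 17, q_1 = 4*1 + 0 = 4.
  i=2: a_2=12, p_2 = 12*17 + 4 = 208, q_2 = 12*4 + 1 = 49.
  i=3: a_3=11, p_3 = 11*208 + 17 = 2305, q_3 = 11*49 + 4 = 543.
  i=4: a_4=9, p_4 = 9*2305 + 208 = 20953, q_4 = 9*543 + 49 = 4936.
  i=5: a_5=7, p_5 = 7*20953 + 2305 = 148976, q_5 = 7*4936 + 543 = 35095.
  i=6: a_6=12, p_6 = 12*148976 + 20953 = 1808665, q_6 = 12*35095 + 4936 = 426076.
  i=7: a_7=6, p_7 = 6*1808665 + 148976 = 11000966, q_7 = 6*426076 + 35095 = 2591551.

4/1, 17/4, 208/49, 2305/543, 20953/4936, 148976/35095, 1808665/426076, 11000966/2591551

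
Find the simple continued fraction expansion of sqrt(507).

[22; (1, 1, 14, 1, 1, 44)]

Write x_i = (sqrt(507) + m_i)/d_i with (m_0, d_0) = (0, 1). a_0 = floor(sqrt(507)) = 22, since 22^2 = 484 <= 507 < 529 = 23^2.
Iterate m_{i+1} = d_i*a_i - m_i, d_{i+1} = (507 - m_{i+1}^2)/d_i, a_{i+1} = floor((a_0 + m_{i+1})/d_{i+1}):
  m_1 = 1*22 - 0 = 22, d_1 = (507 - 22^2)/1 = 23/1 = 23, a_1 = floor((22 + 22)/23) = 1.
  m_2 = 23*1 - 22 = 1, d_2 = (507 - 1^2)/23 = 506/23 = 22, a_2 = floor((22 + 1)/22) = 1.
  m_3 = 22*1 - 1 = 21, d_3 = (507 - 21^2)/22 = 66/22 = 3, a_3 = floor((22 + 21)/3) = 14.
  m_4 = 3*14 - 21 = 21, d_4 = (507 - 21^2)/3 = 66/3 = 22, a_4 = floor((22 + 21)/22) = 1.
  m_5 = 22*1 - 21 = 1, d_5 = (507 - 1^2)/22 = 506/22 = 23, a_5 = floor((22 + 1)/23) = 1.
  m_6 = 23*1 - 1 = 22, d_6 = (507 - 22^2)/23 = 23/23 = 1, a_6 = floor((22 + 22)/1) = 44.
  m_7 = 1*44 - 22 = 22, d_7 = (507 - 22^2)/1 = 23/1 = 23: (m_7, d_7) = (m_1, d_1) = (22, 23), so from here the quotients repeat a_1, ..., a_6; the period length is 6.
Hence the expansion of sqrt(507) is a_0 = 22 followed by the repeating block 1, 1, 14, 1, 1, 44 (period 6).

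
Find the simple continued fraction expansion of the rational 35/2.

Run the Euclidean algorithm on 35 and 2; the successive quotients are the partial quotients a_0, a_1, ... (each step inverts the fractional part left over by the previous one):
  35 = 17*2 + 1, so a_0 = 17.
  2 = 2*1 + 0, so a_1 = 2.
The remainder reaches 0 after 2 divisions, so the expansion has 2 partial quotients, read off in order.

[17; 2]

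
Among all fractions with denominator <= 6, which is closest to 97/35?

11/4

Expand x = 97/35 as a continued fraction with the Euclidean algorithm:
  97 = 2*35 + 27, so a_0 = 2.
  35 = 1*27 + 8, so a_1 = 1.
  27 = 3*8 + 3, so a_2 = 3.
  8 = 2*3 + 2, so a_3 = 2.
  3 = 1*2 + 1, so a_4 = 1.
  2 = 2*1 + 0, so a_5 = 2.
so x = [2; 1, 3, 2, 1, 2].
Convergents (p_i = a_i*p_{i-1} + p_{i-2}, q_i = a_i*q_{i-1} + q_{i-2} with p_{-2}=0, p_{-1}=1, q_{-2}=1, q_{-1}=0), until the denominator exceeds 6:
  i=0: a_0=2, p_0 = 2*1 + 0 = 2, q_0 = 2*0 + 1 = 1.
  i=1: a_1=1, p_1 = 1*2 + 1 = 3, q_1 = 1*1 + 0 = 1.
  i=2: a_2=3, p_2 = 3*3 + 2 = 11, q_2 = 3*1 + 1 = 4.
  i=3: a_3=2, p_3 = 2*11 + 3 = 25, q_3 = 2*4 + 1 = 9.
q_3 = 9 > 6, so the last convergent with denominator <= 6 is p_2/q_2 = 11/4.
The closest fraction with denominator <= 6 is either p_2/q_2 or the intermediate fraction (k*p_2 + p_1)/(k*q_2 + q_1) with the largest k >= 1 whose denominator stays <= 6; these approach x as k grows, and every other convergent or intermediate fraction in range is farther away.
Largest k: floor((6 - q_1)/q_2) = floor((6 - 1)/4) = 1.
That gives (1*11 + 3)/(1*4 + 1) = 14/5.
Compare the errors: |x - 11/4| = |97*4 - 11*35|/(35*4) = 3/140, and |x - 14/5| = |97*5 - 14*35|/(35*5) = 5/175.
Cross-multiplying, 3*175 = 525 < 700 = 5*140, so 3/140 is smaller: the convergent 11/4 is closer to x than 14/5.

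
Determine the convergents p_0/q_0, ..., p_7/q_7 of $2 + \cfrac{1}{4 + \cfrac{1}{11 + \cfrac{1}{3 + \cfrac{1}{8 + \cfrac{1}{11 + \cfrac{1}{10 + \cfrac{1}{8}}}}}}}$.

Using the convergent recurrence p_i = a_i*p_{i-1} + p_{i-2}, q_i = a_i*q_{i-1} + q_{i-2} with p_{-2}=0, p_{-1}=1, q_{-2}=1, q_{-1}=0:
  i=0: a_0=2, p_0 = 2*1 + 0 = 2, q_0 = 2*0 + 1 = 1.
  i=1: a_1=4, p_1 = 4*2 + 1 = 9, q_1 = 4*1 + 0 = 4.
  i=2: a_2=11, p_2 = 11*9 + 2 = 101, q_2 = 11*4 + 1 = 45.
  i=3: a_3=3, p_3 = 3*101 + 9 = 312, q_3 = 3*45 + 4 = 139.
  i=4: a_4=8, p_4 = 8*312 + 101 = 2597, q_4 = 8*139 + 45 = 1157.
  i=5: a_5=11, p_5 = 11*2597 + 312 = 28879, q_5 = 11*1157 + 139 = 12866.
  i=6: a_6=10, p_6 = 10*28879 + 2597 = 291387, q_6 = 10*12866 + 1157 = 129817.
  i=7: a_7=8, p_7 = 8*291387 + 28879 = 2359975, q_7 = 8*129817 + 12866 = 1051402.

2/1, 9/4, 101/45, 312/139, 2597/1157, 28879/12866, 291387/129817, 2359975/1051402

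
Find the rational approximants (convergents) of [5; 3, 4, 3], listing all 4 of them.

Using the convergent recurrence p_i = a_i*p_{i-1} + p_{i-2}, q_i = a_i*q_{i-1} + q_{i-2} with p_{-2}=0, p_{-1}=1, q_{-2}=1, q_{-1}=0:
  i=0: a_0=5, p_0 = 5*1 + 0 = 5, q_0 = 5*0 + 1 = 1.
  i=1: a_1=3, p_1 = 3*5 + 1 = 16, q_1 = 3*1 + 0 = 3.
  i=2: a_2=4, p_2 = 4*16 + 5 = 69, q_2 = 4*3 + 1 = 13.
  i=3: a_3=3, p_3 = 3*69 + 16 = 223, q_3 = 3*13 + 3 = 42.

5/1, 16/3, 69/13, 223/42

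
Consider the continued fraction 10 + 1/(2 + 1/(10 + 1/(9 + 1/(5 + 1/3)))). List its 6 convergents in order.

10/1, 21/2, 220/21, 2001/191, 10225/976, 32676/3119

Using the convergent recurrence p_i = a_i*p_{i-1} + p_{i-2}, q_i = a_i*q_{i-1} + q_{i-2} with p_{-2}=0, p_{-1}=1, q_{-2}=1, q_{-1}=0:
  i=0: a_0=10, p_0 = 10*1 + 0 = 10, q_0 = 10*0 + 1 = 1.
  i=1: a_1=2, p_1 = 2*10 + 1 = 21, q_1 = 2*1 + 0 = 2.
  i=2: a_2=10, p_2 = 10*21 + 10 = 220, q_2 = 10*2 + 1 = 21.
  i=3: a_3=9, p_3 = 9*220 + 21 = 2001, q_3 = 9*21 + 2 = 191.
  i=4: a_4=5, p_4 = 5*2001 + 220 = 10225, q_4 = 5*191 + 21 = 976.
  i=5: a_5=3, p_5 = 3*10225 + 2001 = 32676, q_5 = 3*976 + 191 = 3119.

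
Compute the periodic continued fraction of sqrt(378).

[19; (2, 3, 1, 4, 1, 3, 2, 38)]

Write x_i = (sqrt(378) + m_i)/d_i with (m_0, d_0) = (0, 1). a_0 = floor(sqrt(378)) = 19, since 19^2 = 361 <= 378 < 400 = 20^2.
Iterate m_{i+1} = d_i*a_i - m_i, d_{i+1} = (378 - m_{i+1}^2)/d_i, a_{i+1} = floor((a_0 + m_{i+1})/d_{i+1}):
  m_1 = 1*19 - 0 = 19, d_1 = (378 - 19^2)/1 = 17/1 = 17, a_1 = floor((19 + 19)/17) = 2.
  m_2 = 17*2 - 19 = 15, d_2 = (378 - 15^2)/17 = 153/17 = 9, a_2 = floor((19 + 15)/9) = 3.
  m_3 = 9*3 - 15 = 12, d_3 = (378 - 12^2)/9 = 234/9 = 26, a_3 = floor((19 + 12)/26) = 1.
  m_4 = 26*1 - 12 = 14, d_4 = (378 - 14^2)/26 = 182/26 = 7, a_4 = floor((19 + 14)/7) = 4.
  m_5 = 7*4 - 14 = 14, d_5 = (378 - 14^2)/7 = 182/7 = 26, a_5 = floor((19 + 14)/26) = 1.
  m_6 = 26*1 - 14 = 12, d_6 = (378 - 12^2)/26 = 234/26 = 9, a_6 = floor((19 + 12)/9) = 3.
  m_7 = 9*3 - 12 = 15, d_7 = (378 - 15^2)/9 = 153/9 = 17, a_7 = floor((19 + 15)/17) = 2.
  m_8 = 17*2 - 15 = 19, d_8 = (378 - 19^2)/17 = 17/17 = 1, a_8 = floor((19 + 19)/1) = 38.
  m_9 = 1*38 - 19 = 19, d_9 = (378 - 19^2)/1 = 17/1 = 17: (m_9, d_9) = (m_1, d_1) = (19, 17), so from here the quotients repeat a_1, ..., a_8; the period length is 8.
Hence the expansion of sqrt(378) is a_0 = 19 followed by the repeating block 2, 3, 1, 4, 1, 3, 2, 38 (period 8).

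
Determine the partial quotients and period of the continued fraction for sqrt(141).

Write x_i = (sqrt(141) + m_i)/d_i with (m_0, d_0) = (0, 1). a_0 = floor(sqrt(141)) = 11, since 11^2 = 121 <= 141 < 144 = 12^2.
Iterate m_{i+1} = d_i*a_i - m_i, d_{i+1} = (141 - m_{i+1}^2)/d_i, a_{i+1} = floor((a_0 + m_{i+1})/d_{i+1}):
  m_1 = 1*11 - 0 = 11, d_1 = (141 - 11^2)/1 = 20/1 = 20, a_1 = floor((11 + 11)/20) = 1.
  m_2 = 20*1 - 11 = 9, d_2 = (141 - 9^2)/20 = 60/20 = 3, a_2 = floor((11 + 9)/3) = 6.
  m_3 = 3*6 - 9 = 9, d_3 = (141 - 9^2)/3 = 60/3 = 20, a_3 = floor((11 + 9)/20) = 1.
  m_4 = 20*1 - 9 = 11, d_4 = (141 - 11^2)/20 = 20/20 = 1, a_4 = floor((11 + 11)/1) = 22.
  m_5 = 1*22 - 11 = 11, d_5 = (141 - 11^2)/1 = 20/1 = 20: (m_5, d_5) = (m_1, d_1) = (11, 20), so from here the quotients repeat a_1, ..., a_4; the period length is 4.
Hence the expansion of sqrt(141) is a_0 = 11 followed by the repeating block 1, 6, 1, 22 (period 4).

[11; (1, 6, 1, 22)]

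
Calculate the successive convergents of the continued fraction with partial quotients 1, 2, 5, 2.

1/1, 3/2, 16/11, 35/24

Using the convergent recurrence p_i = a_i*p_{i-1} + p_{i-2}, q_i = a_i*q_{i-1} + q_{i-2} with p_{-2}=0, p_{-1}=1, q_{-2}=1, q_{-1}=0:
  i=0: a_0=1, p_0 = 1*1 + 0 = 1, q_0 = 1*0 + 1 = 1.
  i=1: a_1=2, p_1 = 2*1 + 1 = 3, q_1 = 2*1 + 0 = 2.
  i=2: a_2=5, p_2 = 5*3 + 1 = 16, q_2 = 5*2 + 1 = 11.
  i=3: a_3=2, p_3 = 2*16 + 3 = 35, q_3 = 2*11 + 2 = 24.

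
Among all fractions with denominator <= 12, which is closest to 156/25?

Expand x = 156/25 as a continued fraction with the Euclidean algorithm:
  156 = 6*25 + 6, so a_0 = 6.
  25 = 4*6 + 1, so a_1 = 4.
  6 = 6*1 + 0, so a_2 = 6.
so x = [6; 4, 6].
Convergents (p_i = a_i*p_{i-1} + p_{i-2}, q_i = a_i*q_{i-1} + q_{i-2} with p_{-2}=0, p_{-1}=1, q_{-2}=1, q_{-1}=0), until the denominator exceeds 12:
  i=0: a_0=6, p_0 = 6*1 + 0 = 6, q_0 = 6*0 + 1 = 1.
  i=1: a_1=4, p_1 = 4*6 + 1 = 25, q_1 = 4*1 + 0 = 4.
  i=2: a_2=6, p_2 = 6*25 + 6 = 156, q_2 = 6*4 + 1 = 25.
q_2 = 25 > 12, so the last convergent with denominator <= 12 is p_1/q_1 = 25/4.
The closest fraction with denominator <= 12 is either p_1/q_1 or the intermediate fraction (k*p_1 + p_0)/(k*q_1 + q_0) with the largest k >= 1 whose denominator stays <= 12; these approach x as k grows, and every other convergent or intermediate fraction in range is farther away.
Largest k: floor((12 - q_0)/q_1) = floor((12 - 1)/4) = 2.
That gives (2*25 + 6)/(2*4 + 1) = 56/9.
Compare the errors: |x - 25/4| = |156*4 - 25*25|/(25*4) = 1/100, and |x - 56/9| = |156*9 - 56*25|/(25*9) = 4/225.
Cross-multiplying, 1*225 = 225 < 400 = 4*100, so 1/100 is smaller: the convergent 25/4 is closer to x than 56/9.

25/4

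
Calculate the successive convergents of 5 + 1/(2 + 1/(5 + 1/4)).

5/1, 11/2, 60/11, 251/46

Using the convergent recurrence p_i = a_i*p_{i-1} + p_{i-2}, q_i = a_i*q_{i-1} + q_{i-2} with p_{-2}=0, p_{-1}=1, q_{-2}=1, q_{-1}=0:
  i=0: a_0=5, p_0 = 5*1 + 0 = 5, q_0 = 5*0 + 1 = 1.
  i=1: a_1=2, p_1 = 2*5 + 1 = 11, q_1 = 2*1 + 0 = 2.
  i=2: a_2=5, p_2 = 5*11 + 5 = 60, q_2 = 5*2 + 1 = 11.
  i=3: a_3=4, p_3 = 4*60 + 11 = 251, q_3 = 4*11 + 2 = 46.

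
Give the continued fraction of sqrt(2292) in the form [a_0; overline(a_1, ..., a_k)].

Write x_i = (sqrt(2292) + m_i)/d_i with (m_0, d_0) = (0, 1). a_0 = floor(sqrt(2292)) = 47, since 47^2 = 2209 <= 2292 < 2304 = 48^2.
Iterate m_{i+1} = d_i*a_i - m_i, d_{i+1} = (2292 - m_{i+1}^2)/d_i, a_{i+1} = floor((a_0 + m_{i+1})/d_{i+1}):
  m_1 = 1*47 - 0 = 47, d_1 = (2292 - 47^2)/1 = 83/1 = 83, a_1 = floor((47 + 47)/83) = 1.
  m_2 = 83*1 - 47 = 36, d_2 = (2292 - 36^2)/83 = 996/83 = 12, a_2 = floor((47 + 36)/12) = 6.
  m_3 = 12*6 - 36 = 36, d_3 = (2292 - 36^2)/12 = 996/12 = 83, a_3 = floor((47 + 36)/83) = 1.
  m_4 = 83*1 - 36 = 47, d_4 = (2292 - 47^2)/83 = 83/83 = 1, a_4 = floor((47 + 47)/1) = 94.
  m_5 = 1*94 - 47 = 47, d_5 = (2292 - 47^2)/1 = 83/1 = 83: (m_5, d_5) = (m_1, d_1) = (47, 83), so from here the quotients repeat a_1, ..., a_4; the period length is 4.
Hence the expansion of sqrt(2292) is a_0 = 47 followed by the repeating block 1, 6, 1, 94 (period 4).

[47; overline(1, 6, 1, 94)]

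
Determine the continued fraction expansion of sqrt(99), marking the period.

[9; (1, 18)]

Write x_i = (sqrt(99) + m_i)/d_i with (m_0, d_0) = (0, 1). a_0 = floor(sqrt(99)) = 9, since 9^2 = 81 <= 99 < 100 = 10^2.
Iterate m_{i+1} = d_i*a_i - m_i, d_{i+1} = (99 - m_{i+1}^2)/d_i, a_{i+1} = floor((a_0 + m_{i+1})/d_{i+1}):
  m_1 = 1*9 - 0 = 9, d_1 = (99 - 9^2)/1 = 18/1 = 18, a_1 = floor((9 + 9)/18) = 1.
  m_2 = 18*1 - 9 = 9, d_2 = (99 - 9^2)/18 = 18/18 = 1, a_2 = floor((9 + 9)/1) = 18.
  m_3 = 1*18 - 9 = 9, d_3 = (99 - 9^2)/1 = 18/1 = 18: (m_3, d_3) = (m_1, d_1) = (9, 18), so from here the quotients repeat a_1, a_2; the period length is 2.
Hence the expansion of sqrt(99) is a_0 = 9 followed by the repeating block 1, 18 (period 2).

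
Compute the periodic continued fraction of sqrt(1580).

[39; (1, 2, 1, 78)]

Write x_i = (sqrt(1580) + m_i)/d_i with (m_0, d_0) = (0, 1). a_0 = floor(sqrt(1580)) = 39, since 39^2 = 1521 <= 1580 < 1600 = 40^2.
Iterate m_{i+1} = d_i*a_i - m_i, d_{i+1} = (1580 - m_{i+1}^2)/d_i, a_{i+1} = floor((a_0 + m_{i+1})/d_{i+1}):
  m_1 = 1*39 - 0 = 39, d_1 = (1580 - 39^2)/1 = 59/1 = 59, a_1 = floor((39 + 39)/59) = 1.
  m_2 = 59*1 - 39 = 20, d_2 = (1580 - 20^2)/59 = 1180/59 = 20, a_2 = floor((39 + 20)/20) = 2.
  m_3 = 20*2 - 20 = 20, d_3 = (1580 - 20^2)/20 = 1180/20 = 59, a_3 = floor((39 + 20)/59) = 1.
  m_4 = 59*1 - 20 = 39, d_4 = (1580 - 39^2)/59 = 59/59 = 1, a_4 = floor((39 + 39)/1) = 78.
  m_5 = 1*78 - 39 = 39, d_5 = (1580 - 39^2)/1 = 59/1 = 59: (m_5, d_5) = (m_1, d_1) = (39, 59), so from here the quotients repeat a_1, ..., a_4; the period length is 4.
Hence the expansion of sqrt(1580) is a_0 = 39 followed by the repeating block 1, 2, 1, 78 (period 4).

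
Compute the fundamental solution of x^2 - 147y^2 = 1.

First expand sqrt(147) as a continued fraction. With x_i = (sqrt(147) + m_i)/d_i and (m_0, d_0) = (0, 1): a_0 = floor(sqrt(147)) = 12, since 12^2 = 144 <= 147 < 169 = 13^2.
Iterate m_{i+1} = d_i*a_i - m_i, d_{i+1} = (147 - m_{i+1}^2)/d_i, a_{i+1} = floor((a_0 + m_{i+1})/d_{i+1}):
  m_1 = 1*12 - 0 = 12, d_1 = (147 - 12^2)/1 = 3/1 = 3, a_1 = floor((12 + 12)/3) = 8.
  m_2 = 3*8 - 12 = 12, d_2 = (147 - 12^2)/3 = 3/3 = 1, a_2 = floor((12 + 12)/1) = 24.
  m_3 = 1*24 - 12 = 12, d_3 = (147 - 12^2)/1 = 3/1 = 3: (m_3, d_3) = (m_1, d_1) = (12, 3), so from here the quotients repeat a_1, a_2; the period length is 2.
So sqrt(147) = [12; (8, 24)] with period length k = 2.
k is even, so the fundamental solution of x^2 - 147y^2 = 1 is (p_{k-1}, q_{k-1}) = (p_1, q_1); compute convergents through index 1.
Convergents (p_i = a_i*p_{i-1} + p_{i-2}, q_i = a_i*q_{i-1} + q_{i-2} with p_{-2}=0, p_{-1}=1, q_{-2}=1, q_{-1}=0):
  i=0: a_0=12, p_0 = 12*1 + 0 = 12, q_0 = 12*0 + 1 = 1.
  i=1: a_1=8, p_1 = 8*12 + 1 = 97, q_1 = 8*1 + 0 = 8.
Check: 97^2 - 147*8^2 = 9409 - 9408 = 1, so (x, y) = (97, 8) solves the equation, and by the theorem it is the least positive solution.

(x, y) = (97, 8)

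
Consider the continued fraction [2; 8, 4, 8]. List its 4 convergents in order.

2/1, 17/8, 70/33, 577/272

Using the convergent recurrence p_i = a_i*p_{i-1} + p_{i-2}, q_i = a_i*q_{i-1} + q_{i-2} with p_{-2}=0, p_{-1}=1, q_{-2}=1, q_{-1}=0:
  i=0: a_0=2, p_0 = 2*1 + 0 = 2, q_0 = 2*0 + 1 = 1.
  i=1: a_1=8, p_1 = 8*2 + 1 = 17, q_1 = 8*1 + 0 = 8.
  i=2: a_2=4, p_2 = 4*17 + 2 = 70, q_2 = 4*8 + 1 = 33.
  i=3: a_3=8, p_3 = 8*70 + 17 = 577, q_3 = 8*33 + 8 = 272.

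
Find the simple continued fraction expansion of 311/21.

[14; 1, 4, 4]

Run the Euclidean algorithm on 311 and 21; the successive quotients are the partial quotients a_0, a_1, ... (each step inverts the fractional part left over by the previous one):
  311 = 14*21 + 17, so a_0 = 14.
  21 = 1*17 + 4, so a_1 = 1.
  17 = 4*4 + 1, so a_2 = 4.
  4 = 4*1 + 0, so a_3 = 4.
The remainder reaches 0 after 4 divisions, so the expansion has 4 partial quotients, read off in order.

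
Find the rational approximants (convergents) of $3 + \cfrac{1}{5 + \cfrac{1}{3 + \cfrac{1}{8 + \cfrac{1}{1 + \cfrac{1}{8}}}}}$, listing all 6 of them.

3/1, 16/5, 51/16, 424/133, 475/149, 4224/1325

Using the convergent recurrence p_i = a_i*p_{i-1} + p_{i-2}, q_i = a_i*q_{i-1} + q_{i-2} with p_{-2}=0, p_{-1}=1, q_{-2}=1, q_{-1}=0:
  i=0: a_0=3, p_0 = 3*1 + 0 = 3, q_0 = 3*0 + 1 = 1.
  i=1: a_1=5, p_1 = 5*3 + 1 = 16, q_1 = 5*1 + 0 = 5.
  i=2: a_2=3, p_2 = 3*16 + 3 = 51, q_2 = 3*5 + 1 = 16.
  i=3: a_3=8, p_3 = 8*51 + 16 = 424, q_3 = 8*16 + 5 = 133.
  i=4: a_4=1, p_4 = 1*424 + 51 = 475, q_4 = 1*133 + 16 = 149.
  i=5: a_5=8, p_5 = 8*475 + 424 = 4224, q_5 = 8*149 + 133 = 1325.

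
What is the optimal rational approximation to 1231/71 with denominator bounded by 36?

Expand x = 1231/71 as a continued fraction with the Euclidean algorithm:
  1231 = 17*71 + 24, so a_0 = 17.
  71 = 2*24 + 23, so a_1 = 2.
  24 = 1*23 + 1, so a_2 = 1.
  23 = 23*1 + 0, so a_3 = 23.
so x = [17; 2, 1, 23].
Convergents (p_i = a_i*p_{i-1} + p_{i-2}, q_i = a_i*q_{i-1} + q_{i-2} with p_{-2}=0, p_{-1}=1, q_{-2}=1, q_{-1}=0), until the denominator exceeds 36:
  i=0: a_0=17, p_0 = 17*1 + 0 = 17, q_0 = 17*0 + 1 = 1.
  i=1: a_1=2, p_1 = 2*17 + 1 = 35, q_1 = 2*1 + 0 = 2.
  i=2: a_2=1, p_2 = 1*35 + 17 = 52, q_2 = 1*2 + 1 = 3.
  i=3: a_3=23, p_3 = 23*52 + 35 = 1231, q_3 = 23*3 + 2 = 71.
q_3 = 71 > 36, so the last convergent with denominator <= 36 is p_2/q_2 = 52/3.
The closest fraction with denominator <= 36 is either p_2/q_2 or the intermediate fraction (k*p_2 + p_1)/(k*q_2 + q_1) with the largest k >= 1 whose denominator stays <= 36; these approach x as k grows, and every other convergent or intermediate fraction in range is farther away.
Largest k: floor((36 - q_1)/q_2) = floor((36 - 2)/3) = 11.
That gives (11*52 + 35)/(11*3 + 2) = 607/35.
Compare the errors: |x - 52/3| = |1231*3 - 52*71|/(71*3) = 1/213, and |x - 607/35| = |1231*35 - 607*71|/(71*35) = 12/2485.
Cross-multiplying, 1*2485 = 2485 < 2556 = 12*213, so 1/213 is smaller: the convergent 52/3 is closer to x than 607/35.

52/3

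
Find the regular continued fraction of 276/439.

[0; 1, 1, 1, 2, 3, 1, 5, 2]

Run the Euclidean algorithm on 276 and 439; the successive quotients are the partial quotients a_0, a_1, ... (each step inverts the fractional part left over by the previous one):
  276 = 0*439 + 276, so a_0 = 0.
  439 = 1*276 + 163, so a_1 = 1.
  276 = 1*163 + 113, so a_2 = 1.
  163 = 1*113 + 50, so a_3 = 1.
  113 = 2*50 + 13, so a_4 = 2.
  50 = 3*13 + 11, so a_5 = 3.
  13 = 1*11 + 2, so a_6 = 1.
  11 = 5*2 + 1, so a_7 = 5.
  2 = 2*1 + 0, so a_8 = 2.
The remainder reaches 0 after 9 divisions, so the expansion has 9 partial quotients, read off in order.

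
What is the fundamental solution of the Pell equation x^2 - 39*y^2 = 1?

First expand sqrt(39) as a continued fraction. With x_i = (sqrt(39) + m_i)/d_i and (m_0, d_0) = (0, 1): a_0 = floor(sqrt(39)) = 6, since 6^2 = 36 <= 39 < 49 = 7^2.
Iterate m_{i+1} = d_i*a_i - m_i, d_{i+1} = (39 - m_{i+1}^2)/d_i, a_{i+1} = floor((a_0 + m_{i+1})/d_{i+1}):
  m_1 = 1*6 - 0 = 6, d_1 = (39 - 6^2)/1 = 3/1 = 3, a_1 = floor((6 + 6)/3) = 4.
  m_2 = 3*4 - 6 = 6, d_2 = (39 - 6^2)/3 = 3/3 = 1, a_2 = floor((6 + 6)/1) = 12.
  m_3 = 1*12 - 6 = 6, d_3 = (39 - 6^2)/1 = 3/1 = 3: (m_3, d_3) = (m_1, d_1) = (6, 3), so from here the quotients repeat a_1, a_2; the period length is 2.
So sqrt(39) = [6; (4, 12)] with period length k = 2.
k is even, so the fundamental solution of x^2 - 39y^2 = 1 is (p_{k-1}, q_{k-1}) = (p_1, q_1); compute convergents through index 1.
Convergents (p_i = a_i*p_{i-1} + p_{i-2}, q_i = a_i*q_{i-1} + q_{i-2} with p_{-2}=0, p_{-1}=1, q_{-2}=1, q_{-1}=0):
  i=0: a_0=6, p_0 = 6*1 + 0 = 6, q_0 = 6*0 + 1 = 1.
  i=1: a_1=4, p_1 = 4*6 + 1 = 25, q_1 = 4*1 + 0 = 4.
Check: 25^2 - 39*4^2 = 625 - 624 = 1, so (x, y) = (25, 4) solves the equation, and by the theorem it is the least positive solution.

(x, y) = (25, 4)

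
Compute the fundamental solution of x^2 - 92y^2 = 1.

(x, y) = (1151, 120)

First expand sqrt(92) as a continued fraction. With x_i = (sqrt(92) + m_i)/d_i and (m_0, d_0) = (0, 1): a_0 = floor(sqrt(92)) = 9, since 9^2 = 81 <= 92 < 100 = 10^2.
Iterate m_{i+1} = d_i*a_i - m_i, d_{i+1} = (92 - m_{i+1}^2)/d_i, a_{i+1} = floor((a_0 + m_{i+1})/d_{i+1}):
  m_1 = 1*9 - 0 = 9, d_1 = (92 - 9^2)/1 = 11/1 = 11, a_1 = floor((9 + 9)/11) = 1.
  m_2 = 11*1 - 9 = 2, d_2 = (92 - 2^2)/11 = 88/11 = 8, a_2 = floor((9 + 2)/8) = 1.
  m_3 = 8*1 - 2 = 6, d_3 = (92 - 6^2)/8 = 56/8 = 7, a_3 = floor((9 + 6)/7) = 2.
  m_4 = 7*2 - 6 = 8, d_4 = (92 - 8^2)/7 = 28/7 = 4, a_4 = floor((9 + 8)/4) = 4.
  m_5 = 4*4 - 8 = 8, d_5 = (92 - 8^2)/4 = 28/4 = 7, a_5 = floor((9 + 8)/7) = 2.
  m_6 = 7*2 - 8 = 6, d_6 = (92 - 6^2)/7 = 56/7 = 8, a_6 = floor((9 + 6)/8) = 1.
  m_7 = 8*1 - 6 = 2, d_7 = (92 - 2^2)/8 = 88/8 = 11, a_7 = floor((9 + 2)/11) = 1.
  m_8 = 11*1 - 2 = 9, d_8 = (92 - 9^2)/11 = 11/11 = 1, a_8 = floor((9 + 9)/1) = 18.
  m_9 = 1*18 - 9 = 9, d_9 = (92 - 9^2)/1 = 11/1 = 11: (m_9, d_9) = (m_1, d_1) = (9, 11), so from here the quotients repeat a_1, ..., a_8; the period length is 8.
So sqrt(92) = [9; (1, 1, 2, 4, 2, 1, 1, 18)] with period length k = 8.
k is even, so the fundamental solution of x^2 - 92y^2 = 1 is (p_{k-1}, q_{k-1}) = (p_7, q_7); compute convergents through index 7.
Convergents (p_i = a_i*p_{i-1} + p_{i-2}, q_i = a_i*q_{i-1} + q_{i-2} with p_{-2}=0, p_{-1}=1, q_{-2}=1, q_{-1}=0):
  i=0: a_0=9, p_0 = 9*1 + 0 = 9, q_0 = 9*0 + 1 = 1.
  i=1: a_1=1, p_1 = 1*9 + 1 = 10, q_1 = 1*1 + 0 = 1.
  i=2: a_2=1, p_2 = 1*10 + 9 = 19, q_2 = 1*1 + 1 = 2.
  i=3: a_3=2, p_3 = 2*19 + 10 = 48, q_3 = 2*2 + 1 = 5.
  i=4: a_4=4, p_4 = 4*48 + 19 = 211, q_4 = 4*5 + 2 = 22.
  i=5: a_5=2, p_5 = 2*211 + 48 = 470, q_5 = 2*22 + 5 = 49.
  i=6: a_6=1, p_6 = 1*470 + 211 = 681, q_6 = 1*49 + 22 = 71.
  i=7: a_7=1, p_7 = 1*681 + 470 = 1151, q_7 = 1*71 + 49 = 120.
Check: 1151^2 - 92*120^2 = 1324801 - 1324800 = 1, so (x, y) = (1151, 120) solves the equation, and by the theorem it is the least positive solution.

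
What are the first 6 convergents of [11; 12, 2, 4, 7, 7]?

11/1, 133/12, 277/25, 1241/112, 8964/809, 63989/5775

Using the convergent recurrence p_i = a_i*p_{i-1} + p_{i-2}, q_i = a_i*q_{i-1} + q_{i-2} with p_{-2}=0, p_{-1}=1, q_{-2}=1, q_{-1}=0:
  i=0: a_0=11, p_0 = 11*1 + 0 = 11, q_0 = 11*0 + 1 = 1.
  i=1: a_1=12, p_1 = 12*11 + 1 = 133, q_1 = 12*1 + 0 = 12.
  i=2: a_2=2, p_2 = 2*133 + 11 = 277, q_2 = 2*12 + 1 = 25.
  i=3: a_3=4, p_3 = 4*277 + 133 = 1241, q_3 = 4*25 + 12 = 112.
  i=4: a_4=7, p_4 = 7*1241 + 277 = 8964, q_4 = 7*112 + 25 = 809.
  i=5: a_5=7, p_5 = 7*8964 + 1241 = 63989, q_5 = 7*809 + 112 = 5775.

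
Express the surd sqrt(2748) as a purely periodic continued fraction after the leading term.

[52; (2, 2, 1, 2, 8, 2, 1, 2, 2, 104)]

Write x_i = (sqrt(2748) + m_i)/d_i with (m_0, d_0) = (0, 1). a_0 = floor(sqrt(2748)) = 52, since 52^2 = 2704 <= 2748 < 2809 = 53^2.
Iterate m_{i+1} = d_i*a_i - m_i, d_{i+1} = (2748 - m_{i+1}^2)/d_i, a_{i+1} = floor((a_0 + m_{i+1})/d_{i+1}):
  m_1 = 1*52 - 0 = 52, d_1 = (2748 - 52^2)/1 = 44/1 = 44, a_1 = floor((52 + 52)/44) = 2.
  m_2 = 44*2 - 52 = 36, d_2 = (2748 - 36^2)/44 = 1452/44 = 33, a_2 = floor((52 + 36)/33) = 2.
  m_3 = 33*2 - 36 = 30, d_3 = (2748 - 30^2)/33 = 1848/33 = 56, a_3 = floor((52 + 30)/56) = 1.
  m_4 = 56*1 - 30 = 26, d_4 = (2748 - 26^2)/56 = 2072/56 = 37, a_4 = floor((52 + 26)/37) = 2.
  m_5 = 37*2 - 26 = 48, d_5 = (2748 - 48^2)/37 = 444/37 = 12, a_5 = floor((52 + 48)/12) = 8.
  m_6 = 12*8 - 48 = 48, d_6 = (2748 - 48^2)/12 = 444/12 = 37, a_6 = floor((52 + 48)/37) = 2.
  m_7 = 37*2 - 48 = 26, d_7 = (2748 - 26^2)/37 = 2072/37 = 56, a_7 = floor((52 + 26)/56) = 1.
  m_8 = 56*1 - 26 = 30, d_8 = (2748 - 30^2)/56 = 1848/56 = 33, a_8 = floor((52 + 30)/33) = 2.
  m_9 = 33*2 - 30 = 36, d_9 = (2748 - 36^2)/33 = 1452/33 = 44, a_9 = floor((52 + 36)/44) = 2.
  m_10 = 44*2 - 36 = 52, d_10 = (2748 - 52^2)/44 = 44/44 = 1, a_10 = floor((52 + 52)/1) = 104.
  m_11 = 1*104 - 52 = 52, d_11 = (2748 - 52^2)/1 = 44/1 = 44: (m_11, d_11) = (m_1, d_1) = (52, 44), so from here the quotients repeat a_1, ..., a_10; the period length is 10.
Hence the expansion of sqrt(2748) is a_0 = 52 followed by the repeating block 2, 2, 1, 2, 8, 2, 1, 2, 2, 104 (period 10).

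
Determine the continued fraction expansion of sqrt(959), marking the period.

Write x_i = (sqrt(959) + m_i)/d_i with (m_0, d_0) = (0, 1). a_0 = floor(sqrt(959)) = 30, since 30^2 = 900 <= 959 < 961 = 31^2.
Iterate m_{i+1} = d_i*a_i - m_i, d_{i+1} = (959 - m_{i+1}^2)/d_i, a_{i+1} = floor((a_0 + m_{i+1})/d_{i+1}):
  m_1 = 1*30 - 0 = 30, d_1 = (959 - 30^2)/1 = 59/1 = 59, a_1 = floor((30 + 30)/59) = 1.
  m_2 = 59*1 - 30 = 29, d_2 = (959 - 29^2)/59 = 118/59 = 2, a_2 = floor((30 + 29)/2) = 29.
  m_3 = 2*29 - 29 = 29, d_3 = (959 - 29^2)/2 = 118/2 = 59, a_3 = floor((30 + 29)/59) = 1.
  m_4 = 59*1 - 29 = 30, d_4 = (959 - 30^2)/59 = 59/59 = 1, a_4 = floor((30 + 30)/1) = 60.
  m_5 = 1*60 - 30 = 30, d_5 = (959 - 30^2)/1 = 59/1 = 59: (m_5, d_5) = (m_1, d_1) = (30, 59), so from here the quotients repeat a_1, ..., a_4; the period length is 4.
Hence the expansion of sqrt(959) is a_0 = 30 followed by the repeating block 1, 29, 1, 60 (period 4).

[30; (1, 29, 1, 60)]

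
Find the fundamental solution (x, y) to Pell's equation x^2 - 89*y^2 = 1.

(x, y) = (500001, 53000)

First expand sqrt(89) as a continued fraction. With x_i = (sqrt(89) + m_i)/d_i and (m_0, d_0) = (0, 1): a_0 = floor(sqrt(89)) = 9, since 9^2 = 81 <= 89 < 100 = 10^2.
Iterate m_{i+1} = d_i*a_i - m_i, d_{i+1} = (89 - m_{i+1}^2)/d_i, a_{i+1} = floor((a_0 + m_{i+1})/d_{i+1}):
  m_1 = 1*9 - 0 = 9, d_1 = (89 - 9^2)/1 = 8/1 = 8, a_1 = floor((9 + 9)/8) = 2.
  m_2 = 8*2 - 9 = 7, d_2 = (89 - 7^2)/8 = 40/8 = 5, a_2 = floor((9 + 7)/5) = 3.
  m_3 = 5*3 - 7 = 8, d_3 = (89 - 8^2)/5 = 25/5 = 5, a_3 = floor((9 + 8)/5) = 3.
  m_4 = 5*3 - 8 = 7, d_4 = (89 - 7^2)/5 = 40/5 = 8, a_4 = floor((9 + 7)/8) = 2.
  m_5 = 8*2 - 7 = 9, d_5 = (89 - 9^2)/8 = 8/8 = 1, a_5 = floor((9 + 9)/1) = 18.
  m_6 = 1*18 - 9 = 9, d_6 = (89 - 9^2)/1 = 8/1 = 8: (m_6, d_6) = (m_1, d_1) = (9, 8), so from here the quotients repeat a_1, ..., a_5; the period length is 5.
So sqrt(89) = [9; (2, 3, 3, 2, 18)] with period length k = 5.
k is odd, so (p_{k-1}, q_{k-1}) only solves x^2 - 89y^2 = -1 and the fundamental solution of x^2 - 89y^2 = 1 is (p_{2k-1}, q_{2k-1}) = (p_9, q_9); compute convergents through index 9, running through the period twice.
Convergents (p_i = a_i*p_{i-1} + p_{i-2}, q_i = a_i*q_{i-1} + q_{i-2} with p_{-2}=0, p_{-1}=1, q_{-2}=1, q_{-1}=0):
  i=0: a_0=9, p_0 = 9*1 + 0 = 9, q_0 = 9*0 + 1 = 1.
  i=1: a_1=2, p_1 = 2*9 + 1 = 19, q_1 = 2*1 + 0 = 2.
  i=2: a_2=3, p_2 = 3*19 + 9 = 66, q_2 = 3*2 + 1 = 7.
  i=3: a_3=3, p_3 = 3*66 + 19 = 217, q_3 = 3*7 + 2 = 23.
  i=4: a_4=2, p_4 = 2*217 + 66 = 500, q_4 = 2*23 + 7 = 53.
  i=5: a_5=18, p_5 = 18*500 + 217 = 9217, q_5 = 18*53 + 23 = 977.
  i=6: a_6=2, p_6 = 2*9217 + 500 = 18934, q_6 = 2*977 + 53 = 2007.
  i=7: a_7=3, p_7 = 3*18934 + 9217 = 66019, q_7 = 3*2007 + 977 = 6998.
  i=8: a_8=3, p_8 = 3*66019 + 18934 = 216991, q_8 = 3*6998 + 2007 = 23001.
  i=9: a_9=2, p_9 = 2*216991 + 66019 = 500001, q_9 = 2*23001 + 6998 = 53000.
Indeed p_4^2 - 89*q_4^2 = 250000 - 250001 = -1, not +1.
Check: 500001^2 - 89*53000^2 = 250001000001 - 250001000000 = 1, so (x, y) = (500001, 53000) solves the equation, and by the theorem it is the least positive solution.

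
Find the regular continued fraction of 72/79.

[0; 1, 10, 3, 2]

Run the Euclidean algorithm on 72 and 79; the successive quotients are the partial quotients a_0, a_1, ... (each step inverts the fractional part left over by the previous one):
  72 = 0*79 + 72, so a_0 = 0.
  79 = 1*72 + 7, so a_1 = 1.
  72 = 10*7 + 2, so a_2 = 10.
  7 = 3*2 + 1, so a_3 = 3.
  2 = 2*1 + 0, so a_4 = 2.
The remainder reaches 0 after 5 divisions, so the expansion has 5 partial quotients, read off in order.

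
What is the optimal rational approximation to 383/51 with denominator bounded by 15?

Expand x = 383/51 as a continued fraction with the Euclidean algorithm:
  383 = 7*51 + 26, so a_0 = 7.
  51 = 1*26 + 25, so a_1 = 1.
  26 = 1*25 + 1, so a_2 = 1.
  25 = 25*1 + 0, so a_3 = 25.
so x = [7; 1, 1, 25].
Convergents (p_i = a_i*p_{i-1} + p_{i-2}, q_i = a_i*q_{i-1} + q_{i-2} with p_{-2}=0, p_{-1}=1, q_{-2}=1, q_{-1}=0), until the denominator exceeds 15:
  i=0: a_0=7, p_0 = 7*1 + 0 = 7, q_0 = 7*0 + 1 = 1.
  i=1: a_1=1, p_1 = 1*7 + 1 = 8, q_1 = 1*1 + 0 = 1.
  i=2: a_2=1, p_2 = 1*8 + 7 = 15, q_2 = 1*1 + 1 = 2.
  i=3: a_3=25, p_3 = 25*15 + 8 = 383, q_3 = 25*2 + 1 = 51.
q_3 = 51 > 15, so the last convergent with denominator <= 15 is p_2/q_2 = 15/2.
The closest fraction with denominator <= 15 is either p_2/q_2 or the intermediate fraction (k*p_2 + p_1)/(k*q_2 + q_1) with the largest k >= 1 whose denominator stays <= 15; these approach x as k grows, and every other convergent or intermediate fraction in range is farther away.
Largest k: floor((15 - q_1)/q_2) = floor((15 - 1)/2) = 7.
That gives (7*15 + 8)/(7*2 + 1) = 113/15.
Compare the errors: |x - 15/2| = |383*2 - 15*51|/(51*2) = 1/102, and |x - 113/15| = |383*15 - 113*51|/(51*15) = 18/765.
Cross-multiplying, 1*765 = 765 < 1836 = 18*102, so 1/102 is smaller: the convergent 15/2 is closer to x than 113/15.

15/2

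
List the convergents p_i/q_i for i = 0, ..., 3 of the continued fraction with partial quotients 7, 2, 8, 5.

7/1, 15/2, 127/17, 650/87

Using the convergent recurrence p_i = a_i*p_{i-1} + p_{i-2}, q_i = a_i*q_{i-1} + q_{i-2} with p_{-2}=0, p_{-1}=1, q_{-2}=1, q_{-1}=0:
  i=0: a_0=7, p_0 = 7*1 + 0 = 7, q_0 = 7*0 + 1 = 1.
  i=1: a_1=2, p_1 = 2*7 + 1 = 15, q_1 = 2*1 + 0 = 2.
  i=2: a_2=8, p_2 = 8*15 + 7 = 127, q_2 = 8*2 + 1 = 17.
  i=3: a_3=5, p_3 = 5*127 + 15 = 650, q_3 = 5*17 + 2 = 87.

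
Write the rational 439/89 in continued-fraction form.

[4; 1, 13, 1, 5]

Run the Euclidean algorithm on 439 and 89; the successive quotients are the partial quotients a_0, a_1, ... (each step inverts the fractional part left over by the previous one):
  439 = 4*89 + 83, so a_0 = 4.
  89 = 1*83 + 6, so a_1 = 1.
  83 = 13*6 + 5, so a_2 = 13.
  6 = 1*5 + 1, so a_3 = 1.
  5 = 5*1 + 0, so a_4 = 5.
The remainder reaches 0 after 5 divisions, so the expansion has 5 partial quotients, read off in order.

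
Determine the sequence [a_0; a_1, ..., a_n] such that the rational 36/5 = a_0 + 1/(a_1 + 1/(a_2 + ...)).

Run the Euclidean algorithm on 36 and 5; the successive quotients are the partial quotients a_0, a_1, ... (each step inverts the fractional part left over by the previous one):
  36 = 7*5 + 1, so a_0 = 7.
  5 = 5*1 + 0, so a_1 = 5.
The remainder reaches 0 after 2 divisions, so the expansion has 2 partial quotients, read off in order.

[7; 5]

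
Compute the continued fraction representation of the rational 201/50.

[4; 50]

Run the Euclidean algorithm on 201 and 50; the successive quotients are the partial quotients a_0, a_1, ... (each step inverts the fractional part left over by the previous one):
  201 = 4*50 + 1, so a_0 = 4.
  50 = 50*1 + 0, so a_1 = 50.
The remainder reaches 0 after 2 divisions, so the expansion has 2 partial quotients, read off in order.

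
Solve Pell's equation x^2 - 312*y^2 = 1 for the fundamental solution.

(x, y) = (53, 3)

First expand sqrt(312) as a continued fraction. With x_i = (sqrt(312) + m_i)/d_i and (m_0, d_0) = (0, 1): a_0 = floor(sqrt(312)) = 17, since 17^2 = 289 <= 312 < 324 = 18^2.
Iterate m_{i+1} = d_i*a_i - m_i, d_{i+1} = (312 - m_{i+1}^2)/d_i, a_{i+1} = floor((a_0 + m_{i+1})/d_{i+1}):
  m_1 = 1*17 - 0 = 17, d_1 = (312 - 17^2)/1 = 23/1 = 23, a_1 = floor((17 + 17)/23) = 1.
  m_2 = 23*1 - 17 = 6, d_2 = (312 - 6^2)/23 = 276/23 = 12, a_2 = floor((17 + 6)/12) = 1.
  m_3 = 12*1 - 6 = 6, d_3 = (312 - 6^2)/12 = 276/12 = 23, a_3 = floor((17 + 6)/23) = 1.
  m_4 = 23*1 - 6 = 17, d_4 = (312 - 17^2)/23 = 23/23 = 1, a_4 = floor((17 + 17)/1) = 34.
  m_5 = 1*34 - 17 = 17, d_5 = (312 - 17^2)/1 = 23/1 = 23: (m_5, d_5) = (m_1, d_1) = (17, 23), so from here the quotients repeat a_1, ..., a_4; the period length is 4.
So sqrt(312) = [17; (1, 1, 1, 34)] with period length k = 4.
k is even, so the fundamental solution of x^2 - 312y^2 = 1 is (p_{k-1}, q_{k-1}) = (p_3, q_3); compute convergents through index 3.
Convergents (p_i = a_i*p_{i-1} + p_{i-2}, q_i = a_i*q_{i-1} + q_{i-2} with p_{-2}=0, p_{-1}=1, q_{-2}=1, q_{-1}=0):
  i=0: a_0=17, p_0 = 17*1 + 0 = 17, q_0 = 17*0 + 1 = 1.
  i=1: a_1=1, p_1 = 1*17 + 1 = 18, q_1 = 1*1 + 0 = 1.
  i=2: a_2=1, p_2 = 1*18 + 17 = 35, q_2 = 1*1 + 1 = 2.
  i=3: a_3=1, p_3 = 1*35 + 18 = 53, q_3 = 1*2 + 1 = 3.
Check: 53^2 - 312*3^2 = 2809 - 2808 = 1, so (x, y) = (53, 3) solves the equation, and by the theorem it is the least positive solution.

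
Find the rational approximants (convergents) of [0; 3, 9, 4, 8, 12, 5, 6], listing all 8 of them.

0/1, 1/3, 9/28, 37/115, 305/948, 3697/11491, 18790/58403, 116437/361909

Using the convergent recurrence p_i = a_i*p_{i-1} + p_{i-2}, q_i = a_i*q_{i-1} + q_{i-2} with p_{-2}=0, p_{-1}=1, q_{-2}=1, q_{-1}=0:
  i=0: a_0=0, p_0 = 0*1 + 0 = 0, q_0 = 0*0 + 1 = 1.
  i=1: a_1=3, p_1 = 3*0 + 1 = 1, q_1 = 3*1 + 0 = 3.
  i=2: a_2=9, p_2 = 9*1 + 0 = 9, q_2 = 9*3 + 1 = 28.
  i=3: a_3=4, p_3 = 4*9 + 1 = 37, q_3 = 4*28 + 3 = 115.
  i=4: a_4=8, p_4 = 8*37 + 9 = 305, q_4 = 8*115 + 28 = 948.
  i=5: a_5=12, p_5 = 12*305 + 37 = 3697, q_5 = 12*948 + 115 = 11491.
  i=6: a_6=5, p_6 = 5*3697 + 305 = 18790, q_6 = 5*11491 + 948 = 58403.
  i=7: a_7=6, p_7 = 6*18790 + 3697 = 116437, q_7 = 6*58403 + 11491 = 361909.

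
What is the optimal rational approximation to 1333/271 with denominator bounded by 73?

182/37

Expand x = 1333/271 as a continued fraction with the Euclidean algorithm:
  1333 = 4*271 + 249, so a_0 = 4.
  271 = 1*249 + 22, so a_1 = 1.
  249 = 11*22 + 7, so a_2 = 11.
  22 = 3*7 + 1, so a_3 = 3.
  7 = 7*1 + 0, so a_4 = 7.
so x = [4; 1, 11, 3, 7].
Convergents (p_i = a_i*p_{i-1} + p_{i-2}, q_i = a_i*q_{i-1} + q_{i-2} with p_{-2}=0, p_{-1}=1, q_{-2}=1, q_{-1}=0), until the denominator exceeds 73:
  i=0: a_0=4, p_0 = 4*1 + 0 = 4, q_0 = 4*0 + 1 = 1.
  i=1: a_1=1, p_1 = 1*4 + 1 = 5, q_1 = 1*1 + 0 = 1.
  i=2: a_2=11, p_2 = 11*5 + 4 = 59, q_2 = 11*1 + 1 = 12.
  i=3: a_3=3, p_3 = 3*59 + 5 = 182, q_3 = 3*12 + 1 = 37.
  i=4: a_4=7, p_4 = 7*182 + 59 = 1333, q_4 = 7*37 + 12 = 271.
q_4 = 271 > 73, so the last convergent with denominator <= 73 is p_3/q_3 = 182/37.
The closest fraction with denominator <= 73 is either p_3/q_3 or the intermediate fraction (k*p_3 + p_2)/(k*q_3 + q_2) with the largest k >= 1 whose denominator stays <= 73; these approach x as k grows, and every other convergent or intermediate fraction in range is farther away.
Largest k: floor((73 - q_2)/q_3) = floor((73 - 12)/37) = 1.
That gives (1*182 + 59)/(1*37 + 12) = 241/49.
Compare the errors: |x - 182/37| = |1333*37 - 182*271|/(271*37) = 1/10027, and |x - 241/49| = |1333*49 - 241*271|/(271*49) = 6/13279.
Cross-multiplying, 1*13279 = 13279 < 60162 = 6*10027, so 1/10027 is smaller: the convergent 182/37 is closer to x than 241/49.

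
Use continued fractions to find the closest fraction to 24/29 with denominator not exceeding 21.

14/17

Expand x = 24/29 as a continued fraction with the Euclidean algorithm:
  24 = 0*29 + 24, so a_0 = 0.
  29 = 1*24 + 5, so a_1 = 1.
  24 = 4*5 + 4, so a_2 = 4.
  5 = 1*4 + 1, so a_3 = 1.
  4 = 4*1 + 0, so a_4 = 4.
so x = [0; 1, 4, 1, 4].
Convergents (p_i = a_i*p_{i-1} + p_{i-2}, q_i = a_i*q_{i-1} + q_{i-2} with p_{-2}=0, p_{-1}=1, q_{-2}=1, q_{-1}=0), until the denominator exceeds 21:
  i=0: a_0=0, p_0 = 0*1 + 0 = 0, q_0 = 0*0 + 1 = 1.
  i=1: a_1=1, p_1 = 1*0 + 1 = 1, q_1 = 1*1 + 0 = 1.
  i=2: a_2=4, p_2 = 4*1 + 0 = 4, q_2 = 4*1 + 1 = 5.
  i=3: a_3=1, p_3 = 1*4 + 1 = 5, q_3 = 1*5 + 1 = 6.
  i=4: a_4=4, p_4 = 4*5 + 4 = 24, q_4 = 4*6 + 5 = 29.
q_4 = 29 > 21, so the last convergent with denominator <= 21 is p_3/q_3 = 5/6.
The closest fraction with denominator <= 21 is either p_3/q_3 or the intermediate fraction (k*p_3 + p_2)/(k*q_3 + q_2) with the largest k >= 1 whose denominator stays <= 21; these approach x as k grows, and every other convergent or intermediate fraction in range is farther away.
Largest k: floor((21 - q_2)/q_3) = floor((21 - 5)/6) = 2.
That gives (2*5 + 4)/(2*6 + 5) = 14/17.
Compare the errors: |x - 5/6| = |24*6 - 5*29|/(29*6) = 1/174, and |x - 14/17| = |24*17 - 14*29|/(29*17) = 2/493.
Cross-multiplying, 2*174 = 348 < 493 = 1*493, so 2/493 is smaller: the intermediate fraction 14/17 is closer to x than 5/6.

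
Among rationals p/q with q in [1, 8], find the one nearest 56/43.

9/7

Expand x = 56/43 as a continued fraction with the Euclidean algorithm:
  56 = 1*43 + 13, so a_0 = 1.
  43 = 3*13 + 4, so a_1 = 3.
  13 = 3*4 + 1, so a_2 = 3.
  4 = 4*1 + 0, so a_3 = 4.
so x = [1; 3, 3, 4].
Convergents (p_i = a_i*p_{i-1} + p_{i-2}, q_i = a_i*q_{i-1} + q_{i-2} with p_{-2}=0, p_{-1}=1, q_{-2}=1, q_{-1}=0), until the denominator exceeds 8:
  i=0: a_0=1, p_0 = 1*1 + 0 = 1, q_0 = 1*0 + 1 = 1.
  i=1: a_1=3, p_1 = 3*1 + 1 = 4, q_1 = 3*1 + 0 = 3.
  i=2: a_2=3, p_2 = 3*4 + 1 = 13, q_2 = 3*3 + 1 = 10.
q_2 = 10 > 8, so the last convergent with denominator <= 8 is p_1/q_1 = 4/3.
The closest fraction with denominator <= 8 is either p_1/q_1 or the intermediate fraction (k*p_1 + p_0)/(k*q_1 + q_0) with the largest k >= 1 whose denominator stays <= 8; these approach x as k grows, and every other convergent or intermediate fraction in range is farther away.
Largest k: floor((8 - q_0)/q_1) = floor((8 - 1)/3) = 2.
That gives (2*4 + 1)/(2*3 + 1) = 9/7.
Compare the errors: |x - 4/3| = |56*3 - 4*43|/(43*3) = 4/129, and |x - 9/7| = |56*7 - 9*43|/(43*7) = 5/301.
Cross-multiplying, 5*129 = 645 < 1204 = 4*301, so 5/301 is smaller: the intermediate fraction 9/7 is closer to x than 4/3.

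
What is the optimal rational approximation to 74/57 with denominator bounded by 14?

13/10

Expand x = 74/57 as a continued fraction with the Euclidean algorithm:
  74 = 1*57 + 17, so a_0 = 1.
  57 = 3*17 + 6, so a_1 = 3.
  17 = 2*6 + 5, so a_2 = 2.
  6 = 1*5 + 1, so a_3 = 1.
  5 = 5*1 + 0, so a_4 = 5.
so x = [1; 3, 2, 1, 5].
Convergents (p_i = a_i*p_{i-1} + p_{i-2}, q_i = a_i*q_{i-1} + q_{i-2} with p_{-2}=0, p_{-1}=1, q_{-2}=1, q_{-1}=0), until the denominator exceeds 14:
  i=0: a_0=1, p_0 = 1*1 + 0 = 1, q_0 = 1*0 + 1 = 1.
  i=1: a_1=3, p_1 = 3*1 + 1 = 4, q_1 = 3*1 + 0 = 3.
  i=2: a_2=2, p_2 = 2*4 + 1 = 9, q_2 = 2*3 + 1 = 7.
  i=3: a_3=1, p_3 = 1*9 + 4 = 13, q_3 = 1*7 + 3 = 10.
  i=4: a_4=5, p_4 = 5*13 + 9 = 74, q_4 = 5*10 + 7 = 57.
q_4 = 57 > 14, so the last convergent with denominator <= 14 is p_3/q_3 = 13/10.
The closest fraction with denominator <= 14 is either p_3/q_3 or the intermediate fraction (k*p_3 + p_2)/(k*q_3 + q_2) with the largest k >= 1 whose denominator stays <= 14; these approach x as k grows, and every other convergent or intermediate fraction in range is farther away.
Largest k: floor((14 - q_2)/q_3) = floor((14 - 7)/10) = 0.
Since k = 0, no intermediate fraction beyond p_3/q_3 has denominator <= 14, so the convergent 13/10 is the closest (its error is |74*10 - 13*57|/(57*10) = 1/570).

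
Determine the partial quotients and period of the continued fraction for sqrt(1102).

[33; (5, 10, 1, 6, 2, 6, 1, 10, 5, 66)]

Write x_i = (sqrt(1102) + m_i)/d_i with (m_0, d_0) = (0, 1). a_0 = floor(sqrt(1102)) = 33, since 33^2 = 1089 <= 1102 < 1156 = 34^2.
Iterate m_{i+1} = d_i*a_i - m_i, d_{i+1} = (1102 - m_{i+1}^2)/d_i, a_{i+1} = floor((a_0 + m_{i+1})/d_{i+1}):
  m_1 = 1*33 - 0 = 33, d_1 = (1102 - 33^2)/1 = 13/1 = 13, a_1 = floor((33 + 33)/13) = 5.
  m_2 = 13*5 - 33 = 32, d_2 = (1102 - 32^2)/13 = 78/13 = 6, a_2 = floor((33 + 32)/6) = 10.
  m_3 = 6*10 - 32 = 28, d_3 = (1102 - 28^2)/6 = 318/6 = 53, a_3 = floor((33 + 28)/53) = 1.
  m_4 = 53*1 - 28 = 25, d_4 = (1102 - 25^2)/53 = 477/53 = 9, a_4 = floor((33 + 25)/9) = 6.
  m_5 = 9*6 - 25 = 29, d_5 = (1102 - 29^2)/9 = 261/9 = 29, a_5 = floor((33 + 29)/29) = 2.
  m_6 = 29*2 - 29 = 29, d_6 = (1102 - 29^2)/29 = 261/29 = 9, a_6 = floor((33 + 29)/9) = 6.
  m_7 = 9*6 - 29 = 25, d_7 = (1102 - 25^2)/9 = 477/9 = 53, a_7 = floor((33 + 25)/53) = 1.
  m_8 = 53*1 - 25 = 28, d_8 = (1102 - 28^2)/53 = 318/53 = 6, a_8 = floor((33 + 28)/6) = 10.
  m_9 = 6*10 - 28 = 32, d_9 = (1102 - 32^2)/6 = 78/6 = 13, a_9 = floor((33 + 32)/13) = 5.
  m_10 = 13*5 - 32 = 33, d_10 = (1102 - 33^2)/13 = 13/13 = 1, a_10 = floor((33 + 33)/1) = 66.
  m_11 = 1*66 - 33 = 33, d_11 = (1102 - 33^2)/1 = 13/1 = 13: (m_11, d_11) = (m_1, d_1) = (33, 13), so from here the quotients repeat a_1, ..., a_10; the period length is 10.
Hence the expansion of sqrt(1102) is a_0 = 33 followed by the repeating block 5, 10, 1, 6, 2, 6, 1, 10, 5, 66 (period 10).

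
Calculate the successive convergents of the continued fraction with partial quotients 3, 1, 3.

3/1, 4/1, 15/4

Using the convergent recurrence p_i = a_i*p_{i-1} + p_{i-2}, q_i = a_i*q_{i-1} + q_{i-2} with p_{-2}=0, p_{-1}=1, q_{-2}=1, q_{-1}=0:
  i=0: a_0=3, p_0 = 3*1 + 0 = 3, q_0 = 3*0 + 1 = 1.
  i=1: a_1=1, p_1 = 1*3 + 1 = 4, q_1 = 1*1 + 0 = 1.
  i=2: a_2=3, p_2 = 3*4 + 3 = 15, q_2 = 3*1 + 1 = 4.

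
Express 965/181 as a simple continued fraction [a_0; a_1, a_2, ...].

[5; 3, 60]

Run the Euclidean algorithm on 965 and 181; the successive quotients are the partial quotients a_0, a_1, ... (each step inverts the fractional part left over by the previous one):
  965 = 5*181 + 60, so a_0 = 5.
  181 = 3*60 + 1, so a_1 = 3.
  60 = 60*1 + 0, so a_2 = 60.
The remainder reaches 0 after 3 divisions, so the expansion has 3 partial quotients, read off in order.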